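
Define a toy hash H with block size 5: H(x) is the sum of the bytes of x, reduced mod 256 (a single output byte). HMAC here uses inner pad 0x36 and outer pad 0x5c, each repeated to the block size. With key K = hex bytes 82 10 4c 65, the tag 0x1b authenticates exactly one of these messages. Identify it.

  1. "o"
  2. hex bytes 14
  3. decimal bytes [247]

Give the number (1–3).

Key hex bytes 82 10 4c 65 is 4 bytes ≤ B = 5; zero-pad to 5 bytes: K' = 82 10 4c 65 00.
K' ⊕ ipad = b4 26 7a 53 36; K' ⊕ opad = de 4c 10 39 5c.
m1: inner = H(b4 26 7a 53 36 6f) = 4c; tag = H(de 4c 10 39 5c 4c) = 1b ← matches
m2: inner = H(b4 26 7a 53 36 14) = f1; tag = H(de 4c 10 39 5c f1) = c0
m3: inner = H(b4 26 7a 53 36 f7) = d4; tag = H(de 4c 10 39 5c d4) = a3

1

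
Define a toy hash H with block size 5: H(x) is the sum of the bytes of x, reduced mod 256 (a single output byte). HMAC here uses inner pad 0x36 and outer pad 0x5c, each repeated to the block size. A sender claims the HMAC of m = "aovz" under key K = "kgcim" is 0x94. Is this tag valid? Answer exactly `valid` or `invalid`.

valid

Key "kgcim" = 6b 67 63 69 6d is exactly B = 5 bytes: K' = 6b 67 63 69 6d.
K' ⊕ ipad = 5d 51 55 5f 5b; K' ⊕ opad = 37 3b 3f 35 31.
Inner hash: sum = 93+81+85+95+91+97+111+118+122 = 893; mod 256 = 125 → 7d.
Outer hash (recomputed tag): sum = 55+59+63+53+49+125 = 404; mod 256 = 148 → 94.
Recomputed tag = 94; claimed = 94 → match.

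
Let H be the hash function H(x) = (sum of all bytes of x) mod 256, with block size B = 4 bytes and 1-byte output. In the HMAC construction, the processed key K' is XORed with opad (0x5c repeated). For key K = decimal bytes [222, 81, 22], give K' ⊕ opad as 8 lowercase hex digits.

820d4a5c

Key decimal bytes [222, 81, 22] = de 51 16 is 3 bytes ≤ B = 4; zero-pad to 4 bytes: K' = de 51 16 00.
XOR each byte with 0x5c: de⊕5c=82, 51⊕5c=0d, 16⊕5c=4a, 00⊕5c=5c.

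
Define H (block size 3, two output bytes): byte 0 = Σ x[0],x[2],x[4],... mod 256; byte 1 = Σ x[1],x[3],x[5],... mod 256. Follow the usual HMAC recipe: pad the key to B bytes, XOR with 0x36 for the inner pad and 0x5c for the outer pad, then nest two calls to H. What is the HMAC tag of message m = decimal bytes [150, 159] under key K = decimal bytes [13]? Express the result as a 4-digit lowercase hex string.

796c

Key decimal bytes [13] = 0d is 1 byte ≤ B = 3; zero-pad to 3 bytes: K' = 0d 00 00.
K' ⊕ ipad = 3b 36 36.  K' ⊕ opad = 51 5c 5c.
Inner input = (K'⊕ipad) ∥ m = 3b 36 36 ∥ 96 9f.
Inner hash: even-index sum = 272 mod 256 = 16; odd-index sum = 204 mod 256 = 204 → 10 cc.
Outer input = (K'⊕opad) ∥ inner = 51 5c 5c ∥ 10 cc.
Outer hash (tag): even-index sum = 377 mod 256 = 121; odd-index sum = 108 mod 256 = 108 → 79 6c.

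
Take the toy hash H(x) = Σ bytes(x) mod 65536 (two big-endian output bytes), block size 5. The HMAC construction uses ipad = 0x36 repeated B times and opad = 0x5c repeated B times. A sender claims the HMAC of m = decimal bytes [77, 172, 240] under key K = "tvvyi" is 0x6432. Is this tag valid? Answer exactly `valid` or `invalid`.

Key "tvvyi" = 74 76 76 79 69 is exactly B = 5 bytes: K' = 74 76 76 79 69.
K' ⊕ ipad = 42 40 40 4f 5f; K' ⊕ opad = 28 2a 2a 25 35.
Inner hash: sum = 66+64+64+79+95+77+172+240 = 857 → 03 59.
Outer hash (recomputed tag): sum = 40+42+42+37+53+3+89 = 306 → 01 32.
Recomputed tag = 0132; claimed = 6432 → mismatch.

invalid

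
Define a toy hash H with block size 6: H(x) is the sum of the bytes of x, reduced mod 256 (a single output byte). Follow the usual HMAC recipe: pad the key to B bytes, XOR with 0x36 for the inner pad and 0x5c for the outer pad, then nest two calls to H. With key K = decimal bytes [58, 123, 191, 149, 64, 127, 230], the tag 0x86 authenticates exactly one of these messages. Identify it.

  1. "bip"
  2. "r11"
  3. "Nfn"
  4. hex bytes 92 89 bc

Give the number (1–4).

Key decimal bytes [58, 123, 191, 149, 64, 127, 230] = 3a 7b bf 95 40 7f e6 is 7 bytes > B = 6, so hash it first: H(key) = ae, then zero-pad to 6 bytes: K' = ae 00 00 00 00 00.
K' ⊕ ipad = 98 36 36 36 36 36; K' ⊕ opad = f2 5c 5c 5c 5c 5c.
m1: inner = H(98 36 36 36 36 36 62 69 70) = e1; tag = H(f2 5c 5c 5c 5c 5c e1) = 9f
m2: inner = H(98 36 36 36 36 36 72 31 31) = 7a; tag = H(f2 5c 5c 5c 5c 5c 7a) = 38
m3: inner = H(98 36 36 36 36 36 4e 66 6e) = c8; tag = H(f2 5c 5c 5c 5c 5c c8) = 86 ← matches
m4: inner = H(98 36 36 36 36 36 92 89 bc) = 7d; tag = H(f2 5c 5c 5c 5c 5c 7d) = 3b

3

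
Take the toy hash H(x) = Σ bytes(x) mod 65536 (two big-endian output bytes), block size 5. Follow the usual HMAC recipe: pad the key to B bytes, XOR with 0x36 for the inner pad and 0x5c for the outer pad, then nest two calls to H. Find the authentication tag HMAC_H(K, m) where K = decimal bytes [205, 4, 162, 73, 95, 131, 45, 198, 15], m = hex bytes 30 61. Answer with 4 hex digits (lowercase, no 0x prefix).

Key decimal bytes [205, 4, 162, 73, 95, 131, 45, 198, 15] = cd 04 a2 49 5f 83 2d c6 0f is 9 bytes > B = 5, so hash it first: H(key) = 03 a0, then zero-pad to 5 bytes: K' = 03 a0 00 00 00.
K' ⊕ ipad = 35 96 36 36 36.  K' ⊕ opad = 5f fc 5c 5c 5c.
Inner input = (K'⊕ipad) ∥ m = 35 96 36 36 36 ∥ 30 61.
Inner hash: sum = 53+150+54+54+54+48+97 = 510 → 01 fe.
Outer input = (K'⊕opad) ∥ inner = 5f fc 5c 5c 5c ∥ 01 fe.
Outer hash (tag): sum = 95+252+92+92+92+1+254 = 878 → 03 6e.

036e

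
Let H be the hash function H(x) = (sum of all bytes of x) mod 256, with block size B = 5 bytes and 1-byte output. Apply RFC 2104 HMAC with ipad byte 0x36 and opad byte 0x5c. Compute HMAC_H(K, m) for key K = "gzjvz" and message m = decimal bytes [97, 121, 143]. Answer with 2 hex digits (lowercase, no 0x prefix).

d5

Key "gzjvz" = 67 7a 6a 76 7a is exactly B = 5 bytes: K' = 67 7a 6a 76 7a.
K' ⊕ ipad = 51 4c 5c 40 4c.  K' ⊕ opad = 3b 26 36 2a 26.
Inner input = (K'⊕ipad) ∥ m = 51 4c 5c 40 4c ∥ 61 79 8f.
Inner hash: sum = 81+76+92+64+76+97+121+143 = 750; mod 256 = 238 → ee.
Outer input = (K'⊕opad) ∥ inner = 3b 26 36 2a 26 ∥ ee.
Outer hash (tag): sum = 59+38+54+42+38+238 = 469; mod 256 = 213 → d5.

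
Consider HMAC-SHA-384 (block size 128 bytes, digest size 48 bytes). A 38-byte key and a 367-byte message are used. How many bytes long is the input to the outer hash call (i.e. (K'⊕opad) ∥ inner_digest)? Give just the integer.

176

Key is 38 ≤ 128 bytes, zero-padded: |K'| = 128.
Outer input = (K'⊕opad) ∥ H(inner) → 128 + 48 = 176 bytes.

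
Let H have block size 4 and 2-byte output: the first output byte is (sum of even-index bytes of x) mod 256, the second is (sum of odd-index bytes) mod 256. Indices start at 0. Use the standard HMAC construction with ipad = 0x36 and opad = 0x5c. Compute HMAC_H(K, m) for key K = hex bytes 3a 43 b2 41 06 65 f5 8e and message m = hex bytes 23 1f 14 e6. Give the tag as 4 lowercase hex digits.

5503

Key hex bytes 3a 43 b2 41 06 65 f5 8e is 8 bytes > B = 4, so hash it first: H(key) = e7 77, then zero-pad to 4 bytes: K' = e7 77 00 00.
K' ⊕ ipad = d1 41 36 36.  K' ⊕ opad = bb 2b 5c 5c.
Inner input = (K'⊕ipad) ∥ m = d1 41 36 36 ∥ 23 1f 14 e6.
Inner hash: even-index sum = 318 mod 256 = 62; odd-index sum = 380 mod 256 = 124 → 3e 7c.
Outer input = (K'⊕opad) ∥ inner = bb 2b 5c 5c ∥ 3e 7c.
Outer hash (tag): even-index sum = 341 mod 256 = 85; odd-index sum = 259 mod 256 = 3 → 55 03.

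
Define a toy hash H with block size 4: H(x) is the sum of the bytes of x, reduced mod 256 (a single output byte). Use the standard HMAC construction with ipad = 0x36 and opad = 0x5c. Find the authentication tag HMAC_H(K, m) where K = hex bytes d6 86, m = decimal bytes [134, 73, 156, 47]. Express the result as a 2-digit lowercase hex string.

b2

Key hex bytes d6 86 is 2 bytes ≤ B = 4; zero-pad to 4 bytes: K' = d6 86 00 00.
K' ⊕ ipad = e0 b0 36 36.  K' ⊕ opad = 8a da 5c 5c.
Inner input = (K'⊕ipad) ∥ m = e0 b0 36 36 ∥ 86 49 9c 2f.
Inner hash: sum = 224+176+54+54+134+73+156+47 = 918; mod 256 = 150 → 96.
Outer input = (K'⊕opad) ∥ inner = 8a da 5c 5c ∥ 96.
Outer hash (tag): sum = 138+218+92+92+150 = 690; mod 256 = 178 → b2.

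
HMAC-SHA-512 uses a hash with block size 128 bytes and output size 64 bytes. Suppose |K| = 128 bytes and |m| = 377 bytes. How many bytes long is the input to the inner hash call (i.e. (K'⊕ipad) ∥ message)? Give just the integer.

505

Key is 128 ≤ 128 bytes, zero-padded: |K'| = 128.
Inner input = (K'⊕ipad) ∥ m → 128 + 377 = 505 bytes.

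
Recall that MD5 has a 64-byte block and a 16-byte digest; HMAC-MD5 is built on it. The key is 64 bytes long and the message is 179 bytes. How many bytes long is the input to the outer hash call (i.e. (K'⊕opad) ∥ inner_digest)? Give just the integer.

80

Key is 64 ≤ 64 bytes, zero-padded: |K'| = 64.
Outer input = (K'⊕opad) ∥ H(inner) → 64 + 16 = 80 bytes.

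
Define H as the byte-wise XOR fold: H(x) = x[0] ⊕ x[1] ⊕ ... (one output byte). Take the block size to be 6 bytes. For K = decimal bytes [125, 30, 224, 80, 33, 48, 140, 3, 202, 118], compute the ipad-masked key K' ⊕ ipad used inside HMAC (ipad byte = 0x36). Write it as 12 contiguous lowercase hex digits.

c73636363636

Key decimal bytes [125, 30, 224, 80, 33, 48, 140, 3, 202, 118] = 7d 1e e0 50 21 30 8c 03 ca 76 is 10 bytes > B = 6, so hash it first: H(key) = f1, then zero-pad to 6 bytes: K' = f1 00 00 00 00 00.
XOR each byte with 0x36: f1⊕36=c7, 00⊕36=36, 00⊕36=36, 00⊕36=36, 00⊕36=36, 00⊕36=36.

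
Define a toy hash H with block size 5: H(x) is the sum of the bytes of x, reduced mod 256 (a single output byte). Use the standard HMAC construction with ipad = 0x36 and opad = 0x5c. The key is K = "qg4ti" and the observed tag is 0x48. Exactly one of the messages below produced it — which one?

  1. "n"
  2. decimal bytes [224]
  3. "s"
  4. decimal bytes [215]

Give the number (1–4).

Key "qg4ti" = 71 67 34 74 69 is exactly B = 5 bytes: K' = 71 67 34 74 69.
K' ⊕ ipad = 47 51 02 42 5f; K' ⊕ opad = 2d 3b 68 28 35.
m1: inner = H(47 51 02 42 5f 6e) = a9; tag = H(2d 3b 68 28 35 a9) = d6
m2: inner = H(47 51 02 42 5f e0) = 1b; tag = H(2d 3b 68 28 35 1b) = 48 ← matches
m3: inner = H(47 51 02 42 5f 73) = ae; tag = H(2d 3b 68 28 35 ae) = db
m4: inner = H(47 51 02 42 5f d7) = 12; tag = H(2d 3b 68 28 35 12) = 3f

2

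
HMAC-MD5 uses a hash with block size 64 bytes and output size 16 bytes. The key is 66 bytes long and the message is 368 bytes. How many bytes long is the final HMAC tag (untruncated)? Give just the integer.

The tag is one MD5 digest: 16 bytes.

16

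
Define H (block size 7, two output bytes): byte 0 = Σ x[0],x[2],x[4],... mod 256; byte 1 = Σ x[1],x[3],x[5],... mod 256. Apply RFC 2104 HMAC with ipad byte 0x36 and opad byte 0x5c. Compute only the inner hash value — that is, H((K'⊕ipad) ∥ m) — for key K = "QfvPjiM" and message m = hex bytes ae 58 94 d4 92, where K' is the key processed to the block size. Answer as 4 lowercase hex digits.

aae9

Key "QfvPjiM" = 51 66 76 50 6a 69 4d is exactly B = 7 bytes: K' = 51 66 76 50 6a 69 4d.
K' ⊕ ipad = 67 50 40 66 5c 5f 7b.
Inner input = 67 50 40 66 5c 5f 7b ∥ ae 58 94 d4 92.
Inner hash: even-index sum = 682 mod 256 = 170; odd-index sum = 745 mod 256 = 233 → aa e9.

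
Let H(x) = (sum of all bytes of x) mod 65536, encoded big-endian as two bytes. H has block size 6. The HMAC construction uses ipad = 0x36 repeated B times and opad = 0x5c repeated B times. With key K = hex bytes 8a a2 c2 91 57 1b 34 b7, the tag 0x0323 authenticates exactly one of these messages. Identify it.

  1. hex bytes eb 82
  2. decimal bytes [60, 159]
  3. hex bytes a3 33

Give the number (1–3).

Key hex bytes 8a a2 c2 91 57 1b 34 b7 is 8 bytes > B = 6, so hash it first: H(key) = 03 dc, then zero-pad to 6 bytes: K' = 03 dc 00 00 00 00.
K' ⊕ ipad = 35 ea 36 36 36 36; K' ⊕ opad = 5f 80 5c 5c 5c 5c.
m1: inner = H(35 ea 36 36 36 36 eb 82) = 03 64; tag = H(5f 80 5c 5c 5c 5c 03 64) = 02b6
m2: inner = H(35 ea 36 36 36 36 3c 9f) = 02 d2; tag = H(5f 80 5c 5c 5c 5c 02 d2) = 0323 ← matches
m3: inner = H(35 ea 36 36 36 36 a3 33) = 02 cd; tag = H(5f 80 5c 5c 5c 5c 02 cd) = 031e

2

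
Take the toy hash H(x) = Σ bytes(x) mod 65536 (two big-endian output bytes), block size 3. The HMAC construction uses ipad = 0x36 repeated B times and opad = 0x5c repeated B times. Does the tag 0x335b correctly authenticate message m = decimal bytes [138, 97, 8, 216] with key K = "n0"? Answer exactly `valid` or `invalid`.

invalid

Key "n0" = 6e 30 is 2 bytes ≤ B = 3; zero-pad to 3 bytes: K' = 6e 30 00.
K' ⊕ ipad = 58 06 36; K' ⊕ opad = 32 6c 5c.
Inner hash: sum = 88+6+54+138+97+8+216 = 607 → 02 5f.
Outer hash (recomputed tag): sum = 50+108+92+2+95 = 347 → 01 5b.
Recomputed tag = 015b; claimed = 335b → mismatch.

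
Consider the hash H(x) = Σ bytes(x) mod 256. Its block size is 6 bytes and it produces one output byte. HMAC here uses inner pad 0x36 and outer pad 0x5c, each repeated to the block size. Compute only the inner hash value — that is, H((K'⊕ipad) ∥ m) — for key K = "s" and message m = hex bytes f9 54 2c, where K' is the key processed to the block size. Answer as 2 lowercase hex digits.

cc

Key "s" = 73 is 1 byte ≤ B = 6; zero-pad to 6 bytes: K' = 73 00 00 00 00 00.
K' ⊕ ipad = 45 36 36 36 36 36.
Inner input = 45 36 36 36 36 36 ∥ f9 54 2c.
Inner hash: sum = 69+54+54+54+54+54+249+84+44 = 716; mod 256 = 204 → cc.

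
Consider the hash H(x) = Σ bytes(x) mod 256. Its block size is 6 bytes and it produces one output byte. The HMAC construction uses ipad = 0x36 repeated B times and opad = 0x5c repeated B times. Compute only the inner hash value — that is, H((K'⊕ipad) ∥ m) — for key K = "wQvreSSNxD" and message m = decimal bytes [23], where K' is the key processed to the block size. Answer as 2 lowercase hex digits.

18

Key "wQvreSSNxD" = 77 51 76 72 65 53 53 4e 78 44 is 10 bytes > B = 6, so hash it first: H(key) = c5, then zero-pad to 6 bytes: K' = c5 00 00 00 00 00.
K' ⊕ ipad = f3 36 36 36 36 36.
Inner input = f3 36 36 36 36 36 ∥ 17.
Inner hash: sum = 243+54+54+54+54+54+23 = 536; mod 256 = 24 → 18.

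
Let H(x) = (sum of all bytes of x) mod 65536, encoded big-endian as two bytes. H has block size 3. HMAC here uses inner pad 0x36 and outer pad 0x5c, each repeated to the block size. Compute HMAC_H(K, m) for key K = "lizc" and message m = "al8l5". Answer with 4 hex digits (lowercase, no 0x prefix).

Key "lizc" = 6c 69 7a 63 is 4 bytes > B = 3, so hash it first: H(key) = 01 b2, then zero-pad to 3 bytes: K' = 01 b2 00.
K' ⊕ ipad = 37 84 36.  K' ⊕ opad = 5d ee 5c.
Inner input = (K'⊕ipad) ∥ m = 37 84 36 ∥ 61 6c 38 6c 35.
Inner hash: sum = 55+132+54+97+108+56+108+53 = 663 → 02 97.
Outer input = (K'⊕opad) ∥ inner = 5d ee 5c ∥ 02 97.
Outer hash (tag): sum = 93+238+92+2+151 = 576 → 02 40.

0240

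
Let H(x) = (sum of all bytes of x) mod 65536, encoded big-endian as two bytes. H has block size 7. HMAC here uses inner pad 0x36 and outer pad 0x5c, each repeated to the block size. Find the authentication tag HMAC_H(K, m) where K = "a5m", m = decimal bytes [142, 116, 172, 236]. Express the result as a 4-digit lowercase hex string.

0272

Key "a5m" = 61 35 6d is 3 bytes ≤ B = 7; zero-pad to 7 bytes: K' = 61 35 6d 00 00 00 00.
K' ⊕ ipad = 57 03 5b 36 36 36 36.  K' ⊕ opad = 3d 69 31 5c 5c 5c 5c.
Inner input = (K'⊕ipad) ∥ m = 57 03 5b 36 36 36 36 ∥ 8e 74 ac ec.
Inner hash: sum = 87+3+91+54+54+54+54+142+116+172+236 = 1063 → 04 27.
Outer input = (K'⊕opad) ∥ inner = 3d 69 31 5c 5c 5c 5c ∥ 04 27.
Outer hash (tag): sum = 61+105+49+92+92+92+92+4+39 = 626 → 02 72.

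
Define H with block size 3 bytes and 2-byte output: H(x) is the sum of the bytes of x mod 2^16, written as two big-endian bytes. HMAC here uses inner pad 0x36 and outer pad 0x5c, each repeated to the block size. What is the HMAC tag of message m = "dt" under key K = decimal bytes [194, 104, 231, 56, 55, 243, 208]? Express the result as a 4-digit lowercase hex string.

Key decimal bytes [194, 104, 231, 56, 55, 243, 208] = c2 68 e7 38 37 f3 d0 is 7 bytes > B = 3, so hash it first: H(key) = 04 43, then zero-pad to 3 bytes: K' = 04 43 00.
K' ⊕ ipad = 32 75 36.  K' ⊕ opad = 58 1f 5c.
Inner input = (K'⊕ipad) ∥ m = 32 75 36 ∥ 64 74.
Inner hash: sum = 50+117+54+100+116 = 437 → 01 b5.
Outer input = (K'⊕opad) ∥ inner = 58 1f 5c ∥ 01 b5.
Outer hash (tag): sum = 88+31+92+1+181 = 393 → 01 89.

0189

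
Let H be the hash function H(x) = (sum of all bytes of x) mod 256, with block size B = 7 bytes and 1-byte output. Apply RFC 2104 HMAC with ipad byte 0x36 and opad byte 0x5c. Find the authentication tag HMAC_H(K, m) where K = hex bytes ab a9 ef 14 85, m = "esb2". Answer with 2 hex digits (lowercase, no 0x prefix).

3a

Key hex bytes ab a9 ef 14 85 is 5 bytes ≤ B = 7; zero-pad to 7 bytes: K' = ab a9 ef 14 85 00 00.
K' ⊕ ipad = 9d 9f d9 22 b3 36 36.  K' ⊕ opad = f7 f5 b3 48 d9 5c 5c.
Inner input = (K'⊕ipad) ∥ m = 9d 9f d9 22 b3 36 36 ∥ 65 73 62 32.
Inner hash: sum = 157+159+217+34+179+54+54+101+115+98+50 = 1218; mod 256 = 194 → c2.
Outer input = (K'⊕opad) ∥ inner = f7 f5 b3 48 d9 5c 5c ∥ c2.
Outer hash (tag): sum = 247+245+179+72+217+92+92+194 = 1338; mod 256 = 58 → 3a.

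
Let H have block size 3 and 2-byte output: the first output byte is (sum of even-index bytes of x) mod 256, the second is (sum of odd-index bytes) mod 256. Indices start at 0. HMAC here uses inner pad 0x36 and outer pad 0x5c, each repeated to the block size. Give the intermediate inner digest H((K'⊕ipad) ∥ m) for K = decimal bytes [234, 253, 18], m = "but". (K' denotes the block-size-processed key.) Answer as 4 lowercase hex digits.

Key decimal bytes [234, 253, 18] = ea fd 12 is exactly B = 3 bytes: K' = ea fd 12.
K' ⊕ ipad = dc cb 24.
Inner input = dc cb 24 ∥ 62 75 74.
Inner hash: even-index sum = 373 mod 256 = 117; odd-index sum = 417 mod 256 = 161 → 75 a1.

75a1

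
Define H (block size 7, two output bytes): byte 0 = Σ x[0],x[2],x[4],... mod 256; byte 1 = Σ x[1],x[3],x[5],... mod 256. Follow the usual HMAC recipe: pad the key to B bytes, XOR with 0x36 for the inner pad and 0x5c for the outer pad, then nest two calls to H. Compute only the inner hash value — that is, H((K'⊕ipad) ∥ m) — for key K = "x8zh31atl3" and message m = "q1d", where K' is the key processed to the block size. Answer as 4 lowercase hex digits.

Key "x8zh31atl3" = 78 38 7a 68 33 31 61 74 6c 33 is 10 bytes > B = 7, so hash it first: H(key) = f2 78, then zero-pad to 7 bytes: K' = f2 78 00 00 00 00 00.
K' ⊕ ipad = c4 4e 36 36 36 36 36.
Inner input = c4 4e 36 36 36 36 36 ∥ 71 31 64.
Inner hash: even-index sum = 407 mod 256 = 151; odd-index sum = 399 mod 256 = 143 → 97 8f.

978f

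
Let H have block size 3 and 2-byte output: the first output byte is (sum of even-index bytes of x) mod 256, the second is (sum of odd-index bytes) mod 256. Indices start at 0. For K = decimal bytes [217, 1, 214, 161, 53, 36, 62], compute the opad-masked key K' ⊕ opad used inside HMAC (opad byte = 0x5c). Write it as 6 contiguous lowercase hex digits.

Key decimal bytes [217, 1, 214, 161, 53, 36, 62] = d9 01 d6 a1 35 24 3e is 7 bytes > B = 3, so hash it first: H(key) = 22 c6, then zero-pad to 3 bytes: K' = 22 c6 00.
XOR each byte with 0x5c: 22⊕5c=7e, c6⊕5c=9a, 00⊕5c=5c.

7e9a5c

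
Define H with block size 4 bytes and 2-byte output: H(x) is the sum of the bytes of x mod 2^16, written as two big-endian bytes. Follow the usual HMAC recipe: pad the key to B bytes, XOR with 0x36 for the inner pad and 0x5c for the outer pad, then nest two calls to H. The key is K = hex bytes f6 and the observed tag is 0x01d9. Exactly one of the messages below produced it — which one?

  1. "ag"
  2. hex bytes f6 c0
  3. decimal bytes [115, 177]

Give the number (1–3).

Key hex bytes f6 is 1 byte ≤ B = 4; zero-pad to 4 bytes: K' = f6 00 00 00.
K' ⊕ ipad = c0 36 36 36; K' ⊕ opad = aa 5c 5c 5c.
m1: inner = H(c0 36 36 36 61 67) = 02 2a; tag = H(aa 5c 5c 5c 02 2a) = 01ea
m2: inner = H(c0 36 36 36 f6 c0) = 03 18; tag = H(aa 5c 5c 5c 03 18) = 01d9 ← matches
m3: inner = H(c0 36 36 36 73 b1) = 02 86; tag = H(aa 5c 5c 5c 02 86) = 0246

2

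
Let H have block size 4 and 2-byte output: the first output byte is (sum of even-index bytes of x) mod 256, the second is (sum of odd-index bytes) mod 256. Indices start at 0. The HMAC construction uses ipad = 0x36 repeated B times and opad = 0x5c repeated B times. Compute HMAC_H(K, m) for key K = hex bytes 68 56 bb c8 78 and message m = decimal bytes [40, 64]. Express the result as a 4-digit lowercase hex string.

2e3c

Key hex bytes 68 56 bb c8 78 is 5 bytes > B = 4, so hash it first: H(key) = 9b 1e, then zero-pad to 4 bytes: K' = 9b 1e 00 00.
K' ⊕ ipad = ad 28 36 36.  K' ⊕ opad = c7 42 5c 5c.
Inner input = (K'⊕ipad) ∥ m = ad 28 36 36 ∥ 28 40.
Inner hash: even-index sum = 267 mod 256 = 11; odd-index sum = 158 mod 256 = 158 → 0b 9e.
Outer input = (K'⊕opad) ∥ inner = c7 42 5c 5c ∥ 0b 9e.
Outer hash (tag): even-index sum = 302 mod 256 = 46; odd-index sum = 316 mod 256 = 60 → 2e 3c.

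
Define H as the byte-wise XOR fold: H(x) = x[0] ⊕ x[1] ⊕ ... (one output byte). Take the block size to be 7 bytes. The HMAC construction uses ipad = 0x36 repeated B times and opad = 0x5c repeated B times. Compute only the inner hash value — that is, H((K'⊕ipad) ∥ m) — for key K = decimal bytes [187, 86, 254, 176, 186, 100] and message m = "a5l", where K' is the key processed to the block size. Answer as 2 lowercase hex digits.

Key decimal bytes [187, 86, 254, 176, 186, 100] = bb 56 fe b0 ba 64 is 6 bytes ≤ B = 7; zero-pad to 7 bytes: K' = bb 56 fe b0 ba 64 00.
K' ⊕ ipad = 8d 60 c8 86 8c 52 36.
Inner input = 8d 60 c8 86 8c 52 36 ∥ 61 35 6c.
Inner hash: XOR 8d⊕60⊕c8⊕86⊕8c⊕52⊕36⊕61⊕35⊕6c = 73.

73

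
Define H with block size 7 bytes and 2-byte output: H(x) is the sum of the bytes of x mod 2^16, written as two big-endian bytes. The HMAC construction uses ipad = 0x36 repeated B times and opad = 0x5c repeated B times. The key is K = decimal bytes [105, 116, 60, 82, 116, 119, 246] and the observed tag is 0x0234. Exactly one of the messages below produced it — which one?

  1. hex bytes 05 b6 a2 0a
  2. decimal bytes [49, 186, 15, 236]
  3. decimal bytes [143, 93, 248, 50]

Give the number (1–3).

Key decimal bytes [105, 116, 60, 82, 116, 119, 246] = 69 74 3c 52 74 77 f6 is exactly B = 7 bytes: K' = 69 74 3c 52 74 77 f6.
K' ⊕ ipad = 5f 42 0a 64 42 41 c0; K' ⊕ opad = 35 28 60 0e 28 2b aa.
m1: inner = H(5f 42 0a 64 42 41 c0 05 b6 a2 0a) = 03 b9; tag = H(35 28 60 0e 28 2b aa 03 b9) = 0284
m2: inner = H(5f 42 0a 64 42 41 c0 31 ba 0f ec) = 04 38; tag = H(35 28 60 0e 28 2b aa 04 38) = 0204
m3: inner = H(5f 42 0a 64 42 41 c0 8f 5d f8 32) = 04 68; tag = H(35 28 60 0e 28 2b aa 04 68) = 0234 ← matches

3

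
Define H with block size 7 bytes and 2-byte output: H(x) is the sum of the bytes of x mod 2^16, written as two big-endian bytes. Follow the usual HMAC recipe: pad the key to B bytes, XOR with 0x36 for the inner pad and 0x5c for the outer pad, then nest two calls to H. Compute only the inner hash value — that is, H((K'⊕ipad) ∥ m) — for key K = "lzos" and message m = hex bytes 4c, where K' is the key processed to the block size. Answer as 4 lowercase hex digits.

0232

Key "lzos" = 6c 7a 6f 73 is 4 bytes ≤ B = 7; zero-pad to 7 bytes: K' = 6c 7a 6f 73 00 00 00.
K' ⊕ ipad = 5a 4c 59 45 36 36 36.
Inner input = 5a 4c 59 45 36 36 36 ∥ 4c.
Inner hash: sum = 90+76+89+69+54+54+54+76 = 562 → 02 32.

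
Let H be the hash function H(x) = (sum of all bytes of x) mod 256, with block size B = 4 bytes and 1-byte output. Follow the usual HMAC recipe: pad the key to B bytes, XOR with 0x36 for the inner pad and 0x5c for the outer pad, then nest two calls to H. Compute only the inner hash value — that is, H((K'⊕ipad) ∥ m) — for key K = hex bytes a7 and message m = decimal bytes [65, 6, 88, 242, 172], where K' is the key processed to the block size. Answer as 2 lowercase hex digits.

Key hex bytes a7 is 1 byte ≤ B = 4; zero-pad to 4 bytes: K' = a7 00 00 00.
K' ⊕ ipad = 91 36 36 36.
Inner input = 91 36 36 36 ∥ 41 06 58 f2 ac.
Inner hash: sum = 145+54+54+54+65+6+88+242+172 = 880; mod 256 = 112 → 70.

70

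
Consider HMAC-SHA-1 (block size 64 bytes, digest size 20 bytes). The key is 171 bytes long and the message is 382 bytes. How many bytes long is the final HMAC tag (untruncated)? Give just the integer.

20

The tag is one SHA-1 digest: 20 bytes.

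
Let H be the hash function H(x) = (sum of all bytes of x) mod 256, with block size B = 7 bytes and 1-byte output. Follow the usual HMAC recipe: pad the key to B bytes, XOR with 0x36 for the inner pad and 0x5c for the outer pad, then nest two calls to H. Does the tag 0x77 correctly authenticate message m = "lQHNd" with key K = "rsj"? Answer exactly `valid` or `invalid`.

Key "rsj" = 72 73 6a is 3 bytes ≤ B = 7; zero-pad to 7 bytes: K' = 72 73 6a 00 00 00 00.
K' ⊕ ipad = 44 45 5c 36 36 36 36; K' ⊕ opad = 2e 2f 36 5c 5c 5c 5c.
Inner hash: sum = 68+69+92+54+54+54+54+108+81+72+78+100 = 884; mod 256 = 116 → 74.
Outer hash (recomputed tag): sum = 46+47+54+92+92+92+92+116 = 631; mod 256 = 119 → 77.
Recomputed tag = 77; claimed = 77 → match.

valid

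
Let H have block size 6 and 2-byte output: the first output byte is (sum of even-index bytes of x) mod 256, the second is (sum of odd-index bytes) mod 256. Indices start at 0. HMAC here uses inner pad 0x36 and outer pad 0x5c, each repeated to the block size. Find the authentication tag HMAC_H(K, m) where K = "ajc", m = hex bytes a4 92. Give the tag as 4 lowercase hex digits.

5e48

Key "ajc" = 61 6a 63 is 3 bytes ≤ B = 6; zero-pad to 6 bytes: K' = 61 6a 63 00 00 00.
K' ⊕ ipad = 57 5c 55 36 36 36.  K' ⊕ opad = 3d 36 3f 5c 5c 5c.
Inner input = (K'⊕ipad) ∥ m = 57 5c 55 36 36 36 ∥ a4 92.
Inner hash: even-index sum = 390 mod 256 = 134; odd-index sum = 346 mod 256 = 90 → 86 5a.
Outer input = (K'⊕opad) ∥ inner = 3d 36 3f 5c 5c 5c ∥ 86 5a.
Outer hash (tag): even-index sum = 350 mod 256 = 94; odd-index sum = 328 mod 256 = 72 → 5e 48.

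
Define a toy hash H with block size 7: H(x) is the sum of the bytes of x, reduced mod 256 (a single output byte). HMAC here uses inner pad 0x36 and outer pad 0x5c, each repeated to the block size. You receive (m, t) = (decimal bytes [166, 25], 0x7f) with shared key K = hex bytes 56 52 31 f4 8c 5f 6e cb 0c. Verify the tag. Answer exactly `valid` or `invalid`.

Key hex bytes 56 52 31 f4 8c 5f 6e cb 0c is 9 bytes > B = 7, so hash it first: H(key) = fd, then zero-pad to 7 bytes: K' = fd 00 00 00 00 00 00.
K' ⊕ ipad = cb 36 36 36 36 36 36; K' ⊕ opad = a1 5c 5c 5c 5c 5c 5c.
Inner hash: sum = 203+54+54+54+54+54+54+166+25 = 718; mod 256 = 206 → ce.
Outer hash (recomputed tag): sum = 161+92+92+92+92+92+92+206 = 919; mod 256 = 151 → 97.
Recomputed tag = 97; claimed = 7f → mismatch.

invalid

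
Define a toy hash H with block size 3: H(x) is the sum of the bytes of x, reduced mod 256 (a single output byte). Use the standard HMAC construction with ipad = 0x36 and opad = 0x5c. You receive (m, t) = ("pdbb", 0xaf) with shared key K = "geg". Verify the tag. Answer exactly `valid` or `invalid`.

invalid

Key "geg" = 67 65 67 is exactly B = 3 bytes: K' = 67 65 67.
K' ⊕ ipad = 51 53 51; K' ⊕ opad = 3b 39 3b.
Inner hash: sum = 81+83+81+112+100+98+98 = 653; mod 256 = 141 → 8d.
Outer hash (recomputed tag): sum = 59+57+59+141 = 316; mod 256 = 60 → 3c.
Recomputed tag = 3c; claimed = af → mismatch.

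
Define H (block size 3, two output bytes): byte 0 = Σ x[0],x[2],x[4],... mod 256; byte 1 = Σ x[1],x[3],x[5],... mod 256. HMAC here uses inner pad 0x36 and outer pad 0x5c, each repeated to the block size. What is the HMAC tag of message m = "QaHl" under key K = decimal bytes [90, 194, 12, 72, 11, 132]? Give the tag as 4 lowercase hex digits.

da1c

Key decimal bytes [90, 194, 12, 72, 11, 132] = 5a c2 0c 48 0b 84 is 6 bytes > B = 3, so hash it first: H(key) = 71 8e, then zero-pad to 3 bytes: K' = 71 8e 00.
K' ⊕ ipad = 47 b8 36.  K' ⊕ opad = 2d d2 5c.
Inner input = (K'⊕ipad) ∥ m = 47 b8 36 ∥ 51 61 48 6c.
Inner hash: even-index sum = 330 mod 256 = 74; odd-index sum = 337 mod 256 = 81 → 4a 51.
Outer input = (K'⊕opad) ∥ inner = 2d d2 5c ∥ 4a 51.
Outer hash (tag): even-index sum = 218 mod 256 = 218; odd-index sum = 284 mod 256 = 28 → da 1c.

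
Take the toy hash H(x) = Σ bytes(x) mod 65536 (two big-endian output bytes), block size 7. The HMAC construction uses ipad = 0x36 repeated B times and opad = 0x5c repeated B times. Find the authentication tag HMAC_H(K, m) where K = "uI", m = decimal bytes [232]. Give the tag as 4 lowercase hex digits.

Key "uI" = 75 49 is 2 bytes ≤ B = 7; zero-pad to 7 bytes: K' = 75 49 00 00 00 00 00.
K' ⊕ ipad = 43 7f 36 36 36 36 36.  K' ⊕ opad = 29 15 5c 5c 5c 5c 5c.
Inner input = (K'⊕ipad) ∥ m = 43 7f 36 36 36 36 36 ∥ e8.
Inner hash: sum = 67+127+54+54+54+54+54+232 = 696 → 02 b8.
Outer input = (K'⊕opad) ∥ inner = 29 15 5c 5c 5c 5c 5c ∥ 02 b8.
Outer hash (tag): sum = 41+21+92+92+92+92+92+2+184 = 708 → 02 c4.

02c4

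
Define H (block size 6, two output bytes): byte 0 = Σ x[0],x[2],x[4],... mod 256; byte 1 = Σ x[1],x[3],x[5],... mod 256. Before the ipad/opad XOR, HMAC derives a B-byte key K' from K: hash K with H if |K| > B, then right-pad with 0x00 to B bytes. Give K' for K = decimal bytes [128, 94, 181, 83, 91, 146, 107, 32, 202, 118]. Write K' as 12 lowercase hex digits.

c5d900000000

|K| = 10 > B = 6, so first hash the key.
H(K): even-index sum = 709 mod 256 = 197; odd-index sum = 473 mod 256 = 217 → c5 d9.
Zero-pad H(K) = c5 d9 to 6 bytes: K' = c5 d9 00 00 00 00.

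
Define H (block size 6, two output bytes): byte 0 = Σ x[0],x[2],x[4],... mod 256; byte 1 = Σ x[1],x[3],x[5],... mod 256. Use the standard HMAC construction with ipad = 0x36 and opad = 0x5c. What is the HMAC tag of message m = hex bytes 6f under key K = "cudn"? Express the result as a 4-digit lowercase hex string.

Key "cudn" = 63 75 64 6e is 4 bytes ≤ B = 6; zero-pad to 6 bytes: K' = 63 75 64 6e 00 00.
K' ⊕ ipad = 55 43 52 58 36 36.  K' ⊕ opad = 3f 29 38 32 5c 5c.
Inner input = (K'⊕ipad) ∥ m = 55 43 52 58 36 36 ∥ 6f.
Inner hash: even-index sum = 332 mod 256 = 76; odd-index sum = 209 mod 256 = 209 → 4c d1.
Outer input = (K'⊕opad) ∥ inner = 3f 29 38 32 5c 5c ∥ 4c d1.
Outer hash (tag): even-index sum = 287 mod 256 = 31; odd-index sum = 392 mod 256 = 136 → 1f 88.

1f88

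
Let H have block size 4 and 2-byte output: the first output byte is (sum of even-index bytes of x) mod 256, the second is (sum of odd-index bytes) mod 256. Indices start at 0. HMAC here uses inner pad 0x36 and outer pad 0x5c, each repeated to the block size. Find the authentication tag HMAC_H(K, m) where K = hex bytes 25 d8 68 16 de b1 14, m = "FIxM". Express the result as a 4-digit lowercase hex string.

Key hex bytes 25 d8 68 16 de b1 14 is 7 bytes > B = 4, so hash it first: H(key) = 7f 9f, then zero-pad to 4 bytes: K' = 7f 9f 00 00.
K' ⊕ ipad = 49 a9 36 36.  K' ⊕ opad = 23 c3 5c 5c.
Inner input = (K'⊕ipad) ∥ m = 49 a9 36 36 ∥ 46 49 78 4d.
Inner hash: even-index sum = 317 mod 256 = 61; odd-index sum = 373 mod 256 = 117 → 3d 75.
Outer input = (K'⊕opad) ∥ inner = 23 c3 5c 5c ∥ 3d 75.
Outer hash (tag): even-index sum = 188 mod 256 = 188; odd-index sum = 404 mod 256 = 148 → bc 94.

bc94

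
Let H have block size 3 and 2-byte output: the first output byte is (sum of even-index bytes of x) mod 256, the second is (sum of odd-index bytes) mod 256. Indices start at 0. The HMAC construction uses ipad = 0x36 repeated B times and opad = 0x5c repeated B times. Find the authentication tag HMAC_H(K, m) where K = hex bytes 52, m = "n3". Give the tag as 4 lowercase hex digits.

0e29

Key hex bytes 52 is 1 byte ≤ B = 3; zero-pad to 3 bytes: K' = 52 00 00.
K' ⊕ ipad = 64 36 36.  K' ⊕ opad = 0e 5c 5c.
Inner input = (K'⊕ipad) ∥ m = 64 36 36 ∥ 6e 33.
Inner hash: even-index sum = 205 mod 256 = 205; odd-index sum = 164 mod 256 = 164 → cd a4.
Outer input = (K'⊕opad) ∥ inner = 0e 5c 5c ∥ cd a4.
Outer hash (tag): even-index sum = 270 mod 256 = 14; odd-index sum = 297 mod 256 = 41 → 0e 29.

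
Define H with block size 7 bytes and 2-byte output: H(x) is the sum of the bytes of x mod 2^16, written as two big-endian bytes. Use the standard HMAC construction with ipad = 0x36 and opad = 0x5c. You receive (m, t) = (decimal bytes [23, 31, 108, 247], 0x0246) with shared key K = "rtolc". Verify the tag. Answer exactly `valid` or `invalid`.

valid

Key "rtolc" = 72 74 6f 6c 63 is 5 bytes ≤ B = 7; zero-pad to 7 bytes: K' = 72 74 6f 6c 63 00 00.
K' ⊕ ipad = 44 42 59 5a 55 36 36; K' ⊕ opad = 2e 28 33 30 3f 5c 5c.
Inner hash: sum = 68+66+89+90+85+54+54+23+31+108+247 = 915 → 03 93.
Outer hash (recomputed tag): sum = 46+40+51+48+63+92+92+3+147 = 582 → 02 46.
Recomputed tag = 0246; claimed = 0246 → match.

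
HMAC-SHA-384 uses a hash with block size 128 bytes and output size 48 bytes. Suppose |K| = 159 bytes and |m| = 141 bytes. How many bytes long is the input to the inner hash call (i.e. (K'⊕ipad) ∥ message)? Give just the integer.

269

Key is 159 > 128 bytes, so it is hashed to 48 bytes then zero-padded to 128: |K'| = 128.
Inner input = (K'⊕ipad) ∥ m → 128 + 141 = 269 bytes.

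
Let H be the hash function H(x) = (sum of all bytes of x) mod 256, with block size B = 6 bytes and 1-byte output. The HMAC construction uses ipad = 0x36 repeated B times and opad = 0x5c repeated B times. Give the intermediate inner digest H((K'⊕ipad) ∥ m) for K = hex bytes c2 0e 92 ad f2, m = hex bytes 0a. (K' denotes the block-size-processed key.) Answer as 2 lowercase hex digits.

Key hex bytes c2 0e 92 ad f2 is 5 bytes ≤ B = 6; zero-pad to 6 bytes: K' = c2 0e 92 ad f2 00.
K' ⊕ ipad = f4 38 a4 9b c4 36.
Inner input = f4 38 a4 9b c4 36 ∥ 0a.
Inner hash: sum = 244+56+164+155+196+54+10 = 879; mod 256 = 111 → 6f.

6f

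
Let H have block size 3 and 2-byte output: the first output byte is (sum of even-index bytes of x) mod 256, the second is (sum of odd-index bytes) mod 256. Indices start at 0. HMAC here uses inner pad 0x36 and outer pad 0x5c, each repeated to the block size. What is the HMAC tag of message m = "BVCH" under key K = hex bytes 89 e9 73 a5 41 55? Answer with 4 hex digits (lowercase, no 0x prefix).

179e

Key hex bytes 89 e9 73 a5 41 55 is 6 bytes > B = 3, so hash it first: H(key) = 3d e3, then zero-pad to 3 bytes: K' = 3d e3 00.
K' ⊕ ipad = 0b d5 36.  K' ⊕ opad = 61 bf 5c.
Inner input = (K'⊕ipad) ∥ m = 0b d5 36 ∥ 42 56 43 48.
Inner hash: even-index sum = 223 mod 256 = 223; odd-index sum = 346 mod 256 = 90 → df 5a.
Outer input = (K'⊕opad) ∥ inner = 61 bf 5c ∥ df 5a.
Outer hash (tag): even-index sum = 279 mod 256 = 23; odd-index sum = 414 mod 256 = 158 → 17 9e.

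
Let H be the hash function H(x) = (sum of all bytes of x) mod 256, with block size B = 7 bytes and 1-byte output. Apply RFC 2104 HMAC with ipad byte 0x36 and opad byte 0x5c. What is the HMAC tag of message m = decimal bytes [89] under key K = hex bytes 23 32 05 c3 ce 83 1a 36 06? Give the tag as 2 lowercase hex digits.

4f

Key hex bytes 23 32 05 c3 ce 83 1a 36 06 is 9 bytes > B = 7, so hash it first: H(key) = c4, then zero-pad to 7 bytes: K' = c4 00 00 00 00 00 00.
K' ⊕ ipad = f2 36 36 36 36 36 36.  K' ⊕ opad = 98 5c 5c 5c 5c 5c 5c.
Inner input = (K'⊕ipad) ∥ m = f2 36 36 36 36 36 36 ∥ 59.
Inner hash: sum = 242+54+54+54+54+54+54+89 = 655; mod 256 = 143 → 8f.
Outer input = (K'⊕opad) ∥ inner = 98 5c 5c 5c 5c 5c 5c ∥ 8f.
Outer hash (tag): sum = 152+92+92+92+92+92+92+143 = 847; mod 256 = 79 → 4f.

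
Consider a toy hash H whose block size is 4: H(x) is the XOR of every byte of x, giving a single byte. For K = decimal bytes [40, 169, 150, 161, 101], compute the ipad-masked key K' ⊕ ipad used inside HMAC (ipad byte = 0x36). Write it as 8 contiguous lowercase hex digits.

Key decimal bytes [40, 169, 150, 161, 101] = 28 a9 96 a1 65 is 5 bytes > B = 4, so hash it first: H(key) = d3, then zero-pad to 4 bytes: K' = d3 00 00 00.
XOR each byte with 0x36: d3⊕36=e5, 00⊕36=36, 00⊕36=36, 00⊕36=36.

e5363636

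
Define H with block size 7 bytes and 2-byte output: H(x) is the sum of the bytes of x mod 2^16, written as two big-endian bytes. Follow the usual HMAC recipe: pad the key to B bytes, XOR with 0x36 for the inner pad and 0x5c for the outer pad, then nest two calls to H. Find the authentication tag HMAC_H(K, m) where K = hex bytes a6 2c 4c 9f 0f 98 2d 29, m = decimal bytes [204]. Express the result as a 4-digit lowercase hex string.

03ac

Key hex bytes a6 2c 4c 9f 0f 98 2d 29 is 8 bytes > B = 7, so hash it first: H(key) = 02 ba, then zero-pad to 7 bytes: K' = 02 ba 00 00 00 00 00.
K' ⊕ ipad = 34 8c 36 36 36 36 36.  K' ⊕ opad = 5e e6 5c 5c 5c 5c 5c.
Inner input = (K'⊕ipad) ∥ m = 34 8c 36 36 36 36 36 ∥ cc.
Inner hash: sum = 52+140+54+54+54+54+54+204 = 666 → 02 9a.
Outer input = (K'⊕opad) ∥ inner = 5e e6 5c 5c 5c 5c 5c ∥ 02 9a.
Outer hash (tag): sum = 94+230+92+92+92+92+92+2+154 = 940 → 03 ac.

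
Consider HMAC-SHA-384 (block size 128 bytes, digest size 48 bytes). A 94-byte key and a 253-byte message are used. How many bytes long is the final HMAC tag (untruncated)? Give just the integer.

48

The tag is one SHA-384 digest: 48 bytes.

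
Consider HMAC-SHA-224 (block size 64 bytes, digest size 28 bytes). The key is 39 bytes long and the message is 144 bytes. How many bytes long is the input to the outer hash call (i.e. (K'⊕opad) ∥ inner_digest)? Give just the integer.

Key is 39 ≤ 64 bytes, zero-padded: |K'| = 64.
Outer input = (K'⊕opad) ∥ H(inner) → 64 + 28 = 92 bytes.

92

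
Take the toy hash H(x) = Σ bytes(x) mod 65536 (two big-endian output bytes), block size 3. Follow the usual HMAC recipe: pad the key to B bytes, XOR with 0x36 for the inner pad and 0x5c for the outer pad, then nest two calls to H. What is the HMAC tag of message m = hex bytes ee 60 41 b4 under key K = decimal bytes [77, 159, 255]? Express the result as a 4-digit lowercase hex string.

01ab

Key decimal bytes [77, 159, 255] = 4d 9f ff is exactly B = 3 bytes: K' = 4d 9f ff.
K' ⊕ ipad = 7b a9 c9.  K' ⊕ opad = 11 c3 a3.
Inner input = (K'⊕ipad) ∥ m = 7b a9 c9 ∥ ee 60 41 b4.
Inner hash: sum = 123+169+201+238+96+65+180 = 1072 → 04 30.
Outer input = (K'⊕opad) ∥ inner = 11 c3 a3 ∥ 04 30.
Outer hash (tag): sum = 17+195+163+4+48 = 427 → 01 ab.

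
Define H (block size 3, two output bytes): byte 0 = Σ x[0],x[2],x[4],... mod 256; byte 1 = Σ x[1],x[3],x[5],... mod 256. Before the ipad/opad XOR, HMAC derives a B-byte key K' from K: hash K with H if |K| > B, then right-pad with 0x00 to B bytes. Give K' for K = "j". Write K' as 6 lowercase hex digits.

Key "j" = 6a is 1 byte ≤ B = 3; zero-pad to 3 bytes: K' = 6a 00 00.

6a0000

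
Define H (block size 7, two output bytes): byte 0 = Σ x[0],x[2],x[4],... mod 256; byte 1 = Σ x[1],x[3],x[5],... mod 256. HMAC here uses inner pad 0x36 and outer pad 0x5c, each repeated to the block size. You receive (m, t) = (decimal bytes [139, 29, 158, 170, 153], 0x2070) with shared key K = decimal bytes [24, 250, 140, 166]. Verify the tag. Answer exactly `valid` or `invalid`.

invalid

Key decimal bytes [24, 250, 140, 166] = 18 fa 8c a6 is 4 bytes ≤ B = 7; zero-pad to 7 bytes: K' = 18 fa 8c a6 00 00 00.
K' ⊕ ipad = 2e cc ba 90 36 36 36; K' ⊕ opad = 44 a6 d0 fa 5c 5c 5c.
Inner hash: even-index sum = 539 mod 256 = 27; odd-index sum = 852 mod 256 = 84 → 1b 54.
Outer hash (recomputed tag): even-index sum = 544 mod 256 = 32; odd-index sum = 535 mod 256 = 23 → 20 17.
Recomputed tag = 2017; claimed = 2070 → mismatch.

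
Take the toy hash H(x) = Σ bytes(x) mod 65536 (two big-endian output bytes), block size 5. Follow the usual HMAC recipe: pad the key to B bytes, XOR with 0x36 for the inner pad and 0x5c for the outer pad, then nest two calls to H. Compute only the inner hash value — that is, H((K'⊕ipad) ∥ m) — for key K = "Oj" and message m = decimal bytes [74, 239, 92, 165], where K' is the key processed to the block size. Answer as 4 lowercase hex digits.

Key "Oj" = 4f 6a is 2 bytes ≤ B = 5; zero-pad to 5 bytes: K' = 4f 6a 00 00 00.
K' ⊕ ipad = 79 5c 36 36 36.
Inner input = 79 5c 36 36 36 ∥ 4a ef 5c a5.
Inner hash: sum = 121+92+54+54+54+74+239+92+165 = 945 → 03 b1.

03b1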